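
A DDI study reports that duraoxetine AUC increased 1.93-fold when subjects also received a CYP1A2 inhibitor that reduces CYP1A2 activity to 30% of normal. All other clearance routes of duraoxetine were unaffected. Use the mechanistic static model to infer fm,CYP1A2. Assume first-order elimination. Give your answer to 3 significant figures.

0.688

CL'/CL = 1 / 1.93 = 0.5181
0.3·fm + (1 − fm) = 0.5181
fm = (0.5181 − 1) / (0.3 − 1) = 0.688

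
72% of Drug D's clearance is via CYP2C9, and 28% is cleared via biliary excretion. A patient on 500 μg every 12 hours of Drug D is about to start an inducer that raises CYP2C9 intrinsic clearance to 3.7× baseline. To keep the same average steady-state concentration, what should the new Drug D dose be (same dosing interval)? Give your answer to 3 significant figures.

1.47 × 10³ μg

The CYP2C9 pathway (72% of clearance) rises to 3.7× activity: 0.72 × 3.7 = 2.664.
Non-CYP routes (28%) are unchanged.
CL_new/CL_old = 2.664 + 0.28 = 2.944.
Css,avg = (dose rate)/CL, so holding Css fixed requires dose ∝ CL: 500 × 2.944 = 1.47 × 10³ μg.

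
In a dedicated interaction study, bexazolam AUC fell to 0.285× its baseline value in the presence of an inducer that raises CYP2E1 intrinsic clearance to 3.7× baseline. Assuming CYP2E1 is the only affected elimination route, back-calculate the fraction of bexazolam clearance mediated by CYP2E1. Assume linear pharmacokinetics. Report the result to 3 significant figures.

CL'/CL = 1 / 0.285 = 3.509
3.7·fm + (1 − fm) = 3.509
fm = (3.509 − 1) / (3.7 − 1) = 0.929

0.929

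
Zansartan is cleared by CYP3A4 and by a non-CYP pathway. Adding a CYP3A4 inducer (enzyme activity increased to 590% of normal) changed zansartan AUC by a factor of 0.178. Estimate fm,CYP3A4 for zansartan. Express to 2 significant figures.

Call the CYP3A4 fraction fm. After the interaction, CL_new/CL_old = fm × 5.9 + (1 − fm).
AUC ratio = 1 / (new CL fraction), so new CL fraction = 1 / 0.178 = 5.618.
fm × 5.9 + 1 − fm = 5.618  ⇒  fm × (5.9 − 1) = 4.618  ⇒  fm = 0.94.

0.94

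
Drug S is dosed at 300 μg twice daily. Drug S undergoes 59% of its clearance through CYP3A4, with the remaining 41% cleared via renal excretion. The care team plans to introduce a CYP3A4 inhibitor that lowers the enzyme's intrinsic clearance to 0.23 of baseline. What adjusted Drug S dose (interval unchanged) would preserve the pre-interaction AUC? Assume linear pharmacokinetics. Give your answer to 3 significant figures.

The CYP3A4 pathway (59% of clearance) falls to 0.23× activity: 0.59 × 0.23 = 0.1357.
The remaining 41% of clearance is unaffected.
CL_new/CL_old = 0.1357 + 0.41 = 0.5457.
Css,avg = (dose rate)/CL, so holding Css fixed requires dose ∝ CL: 300 × 0.5457 = 164 μg.

164 μg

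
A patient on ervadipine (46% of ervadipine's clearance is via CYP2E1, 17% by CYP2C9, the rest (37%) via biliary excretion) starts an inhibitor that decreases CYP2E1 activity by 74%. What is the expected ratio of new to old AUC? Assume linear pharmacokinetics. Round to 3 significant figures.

CYP2E1: 0.46 × 0.26 = 0.1196
CYP2C9: 0.17 (unchanged)
Other: 0.37 (unchanged)
New clearance relative to baseline: 0.1196 + 0.17 + 0.37 = 0.6596.
Since AUC ∝ 1/CL, the ratio is 1 / 0.6596 = 1.52.

1.52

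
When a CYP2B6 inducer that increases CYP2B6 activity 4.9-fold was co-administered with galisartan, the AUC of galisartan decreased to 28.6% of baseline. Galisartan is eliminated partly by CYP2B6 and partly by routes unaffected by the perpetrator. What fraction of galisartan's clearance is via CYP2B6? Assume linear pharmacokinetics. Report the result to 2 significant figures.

Let x = fm,CYP2B6. Because AUC ∝ 1/CL, relative clearance rose to 1/0.286 = 3.497.
Only the CYP2B6 route changed, so 3.497 = x·4.9 + (1 − x), giving x = 0.64.

0.64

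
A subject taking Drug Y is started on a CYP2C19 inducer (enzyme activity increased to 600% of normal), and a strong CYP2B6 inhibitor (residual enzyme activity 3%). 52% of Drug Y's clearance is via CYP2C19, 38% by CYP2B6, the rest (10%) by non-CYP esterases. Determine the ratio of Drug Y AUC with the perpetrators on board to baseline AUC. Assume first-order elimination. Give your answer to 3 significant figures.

The CYP2C19 pathway (52% of clearance) is boosted to 6× activity: 0.52 × 6 = 3.12.
The CYP2B6 pathway (38% of clearance) falls to 0.03× activity: 0.38 × 0.03 = 0.0114.
The remaining 10% of clearance is unaffected.
New clearance relative to baseline: 3.12 + 0.0114 + 0.1 = 3.2314.
AUC ∝ 1/CL: fold-change = 1 / 3.2314 = 0.309.

0.309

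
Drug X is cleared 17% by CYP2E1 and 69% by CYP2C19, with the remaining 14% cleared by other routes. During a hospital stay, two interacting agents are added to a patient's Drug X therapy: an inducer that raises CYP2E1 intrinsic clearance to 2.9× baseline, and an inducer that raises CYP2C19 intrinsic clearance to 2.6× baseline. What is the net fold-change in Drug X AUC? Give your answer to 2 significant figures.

0.41

The CYP2E1 pathway (17% of clearance) rises to 2.9× activity: 0.17 × 2.9 = 0.493.
The CYP2C19 pathway (69% of clearance) rises to 2.6× activity: 0.69 × 2.6 = 1.794.
Non-CYP routes (14%) are unchanged.
CL_new/CL_old = 0.493 + 1.794 + 0.14 = 2.427.
AUC ∝ 1/CL: fold-change = 1 / 2.427 = 0.41.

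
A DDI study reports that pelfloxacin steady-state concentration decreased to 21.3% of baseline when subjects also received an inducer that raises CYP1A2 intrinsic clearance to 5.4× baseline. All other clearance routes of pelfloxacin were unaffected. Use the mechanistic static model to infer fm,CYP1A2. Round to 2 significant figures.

Let x = fm,CYP1A2. Because steady-state concentration ∝ 1/CL, relative clearance rose to 1/0.213 = 4.695.
Only the CYP1A2 route changed, so 4.695 = x·5.4 + (1 − x), giving x = 0.84.

0.84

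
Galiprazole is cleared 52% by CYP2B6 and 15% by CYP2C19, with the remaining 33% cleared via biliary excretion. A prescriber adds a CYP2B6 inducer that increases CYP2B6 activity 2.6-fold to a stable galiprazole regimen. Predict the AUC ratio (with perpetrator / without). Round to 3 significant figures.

0.546

CYP2B6: 0.52 × 2.6 = 1.352
CYP2C19: 0.15 (unchanged)
Other: 0.33 (unchanged)
Relative clearance = 1.352 + 0.15 + 0.33 = 1.832.
Since AUC ∝ 1/CL, the ratio is 1 / 1.832 = 0.546.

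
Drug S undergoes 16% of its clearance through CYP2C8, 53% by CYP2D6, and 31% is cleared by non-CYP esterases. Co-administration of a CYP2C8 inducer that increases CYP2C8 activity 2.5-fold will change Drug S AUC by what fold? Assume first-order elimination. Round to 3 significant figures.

0.806

The CYP2C8 pathway (16% of clearance) is boosted to 2.5× activity: 0.16 × 2.5 = 0.4.
CYP2D6 (53%) and the residual 31% are unaffected.
CL_new/CL_old = 0.4 + 0.53 + 0.31 = 1.24.
Since AUC ∝ 1/CL, the ratio is 1 / 1.24 = 0.806.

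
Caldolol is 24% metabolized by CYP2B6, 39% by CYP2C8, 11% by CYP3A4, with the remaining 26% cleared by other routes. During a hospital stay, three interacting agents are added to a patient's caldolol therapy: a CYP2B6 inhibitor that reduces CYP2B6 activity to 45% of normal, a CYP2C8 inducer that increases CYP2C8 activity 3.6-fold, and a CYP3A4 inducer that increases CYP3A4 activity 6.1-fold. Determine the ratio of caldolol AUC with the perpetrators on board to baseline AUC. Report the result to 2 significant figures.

The CYP2B6 pathway (24% of clearance) drops to 0.45× activity: 0.24 × 0.45 = 0.108.
The CYP2C8 pathway (39% of clearance) is boosted to 3.6× activity: 0.39 × 3.6 = 1.404.
The CYP3A4 pathway (11% of clearance) rises to 6.1× activity: 0.11 × 6.1 = 0.671.
The remaining 26% of clearance is unaffected.
New clearance relative to baseline: 0.108 + 1.404 + 0.671 + 0.26 = 2.443.
AUC ∝ 1/CL: fold-change = 1 / 2.443 = 0.41.

0.41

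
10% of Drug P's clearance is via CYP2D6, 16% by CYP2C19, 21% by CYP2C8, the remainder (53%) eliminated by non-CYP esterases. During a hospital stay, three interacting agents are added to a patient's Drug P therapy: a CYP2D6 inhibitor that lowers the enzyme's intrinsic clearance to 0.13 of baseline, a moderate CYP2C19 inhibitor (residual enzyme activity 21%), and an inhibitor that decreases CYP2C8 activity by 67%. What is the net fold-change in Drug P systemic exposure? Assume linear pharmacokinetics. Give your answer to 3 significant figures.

1.55

The CYP2D6 pathway (10% of clearance) is reduced to 0.13× activity: 0.1 × 0.13 = 0.013.
The CYP2C19 pathway (16% of clearance) drops to 0.21× activity: 0.16 × 0.21 = 0.0336.
The CYP2C8 pathway (21% of clearance) is reduced to 0.33× activity: 0.21 × 0.33 = 0.0693.
The remaining 53% of clearance is unaffected.
CL_new/CL_old = 0.013 + 0.0336 + 0.0693 + 0.53 = 0.6459.
Because systemic exposure varies inversely with clearance, the combined effect is 1 / 0.6459 = 1.55.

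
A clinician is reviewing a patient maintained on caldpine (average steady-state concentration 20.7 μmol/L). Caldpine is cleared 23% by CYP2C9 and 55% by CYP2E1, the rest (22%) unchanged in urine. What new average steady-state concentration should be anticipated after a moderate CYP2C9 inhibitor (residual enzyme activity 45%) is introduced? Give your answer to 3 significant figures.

23.7 μmol/L

The CYP2C9 pathway (23% of clearance) is reduced to 0.45× activity: 0.23 × 0.45 = 0.1035.
CYP2E1 (55%) and the residual 22% are unaffected.
New clearance relative to baseline: 0.1035 + 0.55 + 0.22 = 0.8735.
Average steady-state concentration ∝ 1/CL, so new value = 20.7 / 0.8735 = 23.7 μmol/L.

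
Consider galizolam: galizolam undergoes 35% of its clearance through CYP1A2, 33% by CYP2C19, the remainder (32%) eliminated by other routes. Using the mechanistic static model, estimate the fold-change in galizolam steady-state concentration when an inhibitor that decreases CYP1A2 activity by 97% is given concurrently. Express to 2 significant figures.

1.5

The CYP1A2 pathway (35% of clearance) drops to 0.03× activity: 0.35 × 0.03 = 0.0105.
CYP2C19 (33%) and the residual 32% are unaffected.
Relative clearance = 0.0105 + 0.33 + 0.32 = 0.6605.
Steady-state concentration ratio = CL_old/CL_new = 1 / 0.6605 = 1.5.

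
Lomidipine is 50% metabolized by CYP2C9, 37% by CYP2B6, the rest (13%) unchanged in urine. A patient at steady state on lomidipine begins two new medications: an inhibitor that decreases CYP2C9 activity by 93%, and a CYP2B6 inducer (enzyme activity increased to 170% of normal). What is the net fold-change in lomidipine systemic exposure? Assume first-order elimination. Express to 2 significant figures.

1.3

The CYP2C9 pathway (50% of clearance) drops to 0.07× activity: 0.5 × 0.07 = 0.035.
The CYP2B6 pathway (37% of clearance) is boosted to 1.7× activity: 0.37 × 1.7 = 0.629.
Non-CYP routes (13%) are unchanged.
New clearance relative to baseline: 0.035 + 0.629 + 0.13 = 0.794.
Systemic exposure ∝ 1/CL: fold-change = 1 / 0.794 = 1.3.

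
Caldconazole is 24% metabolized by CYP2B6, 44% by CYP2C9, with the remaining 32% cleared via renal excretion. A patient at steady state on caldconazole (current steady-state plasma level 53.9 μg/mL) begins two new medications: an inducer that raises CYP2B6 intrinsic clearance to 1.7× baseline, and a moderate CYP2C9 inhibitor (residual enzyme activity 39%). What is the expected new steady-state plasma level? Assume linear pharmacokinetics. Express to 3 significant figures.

The CYP2B6 pathway (24% of clearance) increases to 1.7× activity: 0.24 × 1.7 = 0.408.
The CYP2C9 pathway (44% of clearance) is reduced to 0.39× activity: 0.44 × 0.39 = 0.1716.
Non-CYP routes (32%) are unchanged.
New clearance relative to baseline: 0.408 + 0.1716 + 0.32 = 0.8996.
Steady-state plasma level ∝ 1/CL: new value = 53.9 / 0.8996 = 59.9 μg/mL.

59.9 μg/mL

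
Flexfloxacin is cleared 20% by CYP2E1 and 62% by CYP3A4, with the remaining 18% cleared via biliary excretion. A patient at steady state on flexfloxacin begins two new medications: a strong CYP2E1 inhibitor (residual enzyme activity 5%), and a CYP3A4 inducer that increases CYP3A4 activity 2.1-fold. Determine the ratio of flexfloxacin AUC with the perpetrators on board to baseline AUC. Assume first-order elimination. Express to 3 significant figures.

The CYP2E1 pathway (20% of clearance) drops to 0.05× activity: 0.2 × 0.05 = 0.01.
The CYP3A4 pathway (62% of clearance) rises to 2.1× activity: 0.62 × 2.1 = 1.302.
Non-CYP routes (18%) are unchanged.
New clearance relative to baseline: 0.01 + 1.302 + 0.18 = 1.492.
Net AUC ratio = 1 / 1.492 = 0.670.

0.670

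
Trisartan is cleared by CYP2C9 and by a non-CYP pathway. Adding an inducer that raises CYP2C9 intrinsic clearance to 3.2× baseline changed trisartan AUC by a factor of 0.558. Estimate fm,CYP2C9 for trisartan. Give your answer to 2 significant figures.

0.36

CL'/CL = 1 / 0.558 = 1.792
3.2·fm + (1 − fm) = 1.792
fm = (1.792 − 1) / (3.2 − 1) = 0.36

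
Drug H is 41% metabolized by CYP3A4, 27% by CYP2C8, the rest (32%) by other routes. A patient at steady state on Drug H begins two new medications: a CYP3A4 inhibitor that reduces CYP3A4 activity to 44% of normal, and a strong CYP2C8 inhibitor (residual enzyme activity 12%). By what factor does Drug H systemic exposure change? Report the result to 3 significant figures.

1.88

The CYP3A4 pathway (41% of clearance) falls to 0.44× activity: 0.41 × 0.44 = 0.1804.
The CYP2C8 pathway (27% of clearance) falls to 0.12× activity: 0.27 × 0.12 = 0.0324.
The remaining 32% of clearance is unaffected.
Relative clearance = 0.1804 + 0.0324 + 0.32 = 0.5328.
Because systemic exposure varies inversely with clearance, the combined effect is 1 / 0.5328 = 1.88.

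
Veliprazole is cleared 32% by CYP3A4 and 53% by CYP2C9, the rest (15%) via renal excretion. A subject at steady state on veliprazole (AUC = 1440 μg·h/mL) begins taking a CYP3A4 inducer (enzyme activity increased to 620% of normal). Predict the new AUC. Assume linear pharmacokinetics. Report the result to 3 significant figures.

541 μg·h/mL

The CYP3A4 pathway (32% of clearance) increases to 6.2× activity: 0.32 × 6.2 = 1.984.
CYP2C9 (53%) and the residual 15% are unaffected.
New clearance relative to baseline: 1.984 + 0.53 + 0.15 = 2.664.
With dosing unchanged, AUC scales as 1/CL: 1440 / 2.664 = 541 μg·h/mL.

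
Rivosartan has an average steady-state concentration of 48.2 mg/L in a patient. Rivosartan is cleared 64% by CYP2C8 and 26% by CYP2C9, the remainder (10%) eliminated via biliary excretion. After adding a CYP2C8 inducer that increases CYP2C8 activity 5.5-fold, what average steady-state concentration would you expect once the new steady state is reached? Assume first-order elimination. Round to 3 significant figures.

12.4 mg/L

The CYP2C8 pathway (64% of clearance) is boosted to 5.5× activity: 0.64 × 5.5 = 3.52.
CYP2C9 (26%) and the residual 10% are unaffected.
Relative clearance = 3.52 + 0.26 + 0.1 = 3.88.
With dosing unchanged, average steady-state concentration scales as 1/CL: 48.2 / 3.88 = 12.4 mg/L.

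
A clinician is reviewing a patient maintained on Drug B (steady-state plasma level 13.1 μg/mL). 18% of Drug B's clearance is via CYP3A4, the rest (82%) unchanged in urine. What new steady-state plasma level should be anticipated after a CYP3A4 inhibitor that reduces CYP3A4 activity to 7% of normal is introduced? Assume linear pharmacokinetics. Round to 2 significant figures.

The CYP3A4 pathway (18% of clearance) drops to 0.07× activity: 0.18 × 0.07 = 0.0126.
Non-CYP routes (82%) are unchanged.
CL_new/CL_old = 0.0126 + 0.82 = 0.8326.
With dosing unchanged, steady-state plasma level scales as 1/CL: 13.1 / 0.8326 = 16 μg/mL.

16 μg/mL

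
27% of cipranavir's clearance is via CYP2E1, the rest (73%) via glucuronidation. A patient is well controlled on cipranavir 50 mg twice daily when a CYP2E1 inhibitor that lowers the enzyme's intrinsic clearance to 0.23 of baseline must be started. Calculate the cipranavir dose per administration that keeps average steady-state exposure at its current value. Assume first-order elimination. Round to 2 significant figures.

CYP2E1: 0.27 × 0.23 = 0.0621
Other: 0.73 (unchanged)
Relative clearance = 0.0621 + 0.73 = 0.7921.
To maintain the same steady-state level, dose must scale with clearance: new dose = 50 × 0.7921 = 40 mg.

40 mg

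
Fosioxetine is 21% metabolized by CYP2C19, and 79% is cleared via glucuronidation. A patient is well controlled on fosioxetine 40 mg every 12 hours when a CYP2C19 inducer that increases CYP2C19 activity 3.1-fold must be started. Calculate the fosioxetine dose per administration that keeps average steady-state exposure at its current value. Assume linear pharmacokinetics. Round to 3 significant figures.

57.6 mg

The CYP2C19 pathway (21% of clearance) increases to 3.1× activity: 0.21 × 3.1 = 0.651.
Non-CYP routes (79%) are unchanged.
Relative clearance = 0.651 + 0.79 = 1.441.
Css,avg = (dose rate)/CL, so holding Css fixed requires dose ∝ CL: 40 × 1.441 = 57.6 mg.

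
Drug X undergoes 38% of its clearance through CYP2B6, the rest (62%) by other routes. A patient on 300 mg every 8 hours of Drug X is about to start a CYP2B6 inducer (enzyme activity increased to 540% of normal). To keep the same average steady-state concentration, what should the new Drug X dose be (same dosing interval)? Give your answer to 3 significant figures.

802 mg

CYP2B6: 0.38 × 5.4 = 2.052
Other: 0.62 (unchanged)
Relative clearance = 2.052 + 0.62 = 2.672.
To maintain the same steady-state level, dose must scale with clearance: new dose = 300 × 2.672 = 802 mg.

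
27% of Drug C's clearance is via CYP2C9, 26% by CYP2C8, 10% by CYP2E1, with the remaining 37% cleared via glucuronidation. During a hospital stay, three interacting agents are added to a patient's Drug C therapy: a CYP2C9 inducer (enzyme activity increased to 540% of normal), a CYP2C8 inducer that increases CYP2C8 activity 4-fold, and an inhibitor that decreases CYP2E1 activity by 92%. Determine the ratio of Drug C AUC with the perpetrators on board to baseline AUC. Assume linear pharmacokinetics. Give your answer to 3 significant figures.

0.348

The CYP2C9 pathway (27% of clearance) is boosted to 5.4× activity: 0.27 × 5.4 = 1.458.
The CYP2C8 pathway (26% of clearance) increases to 4× activity: 0.26 × 4 = 1.04.
The CYP2E1 pathway (10% of clearance) drops to 0.08× activity: 0.1 × 0.08 = 0.008.
The remaining 37% of clearance is unaffected.
New clearance relative to baseline: 1.458 + 1.04 + 0.008 + 0.37 = 2.876.
AUC ∝ 1/CL: fold-change = 1 / 2.876 = 0.348.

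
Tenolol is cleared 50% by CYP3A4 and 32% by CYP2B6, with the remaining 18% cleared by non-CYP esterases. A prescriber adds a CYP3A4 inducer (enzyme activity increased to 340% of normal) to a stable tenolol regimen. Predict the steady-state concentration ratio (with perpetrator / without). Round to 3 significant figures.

CYP3A4: 0.5 × 3.4 = 1.7
CYP2B6: 0.32 (unchanged)
Other: 0.18 (unchanged)
Relative clearance = 1.7 + 0.32 + 0.18 = 2.2.
Steady-state concentration ratio = CL_old/CL_new = 1 / 2.2 = 0.455.

0.455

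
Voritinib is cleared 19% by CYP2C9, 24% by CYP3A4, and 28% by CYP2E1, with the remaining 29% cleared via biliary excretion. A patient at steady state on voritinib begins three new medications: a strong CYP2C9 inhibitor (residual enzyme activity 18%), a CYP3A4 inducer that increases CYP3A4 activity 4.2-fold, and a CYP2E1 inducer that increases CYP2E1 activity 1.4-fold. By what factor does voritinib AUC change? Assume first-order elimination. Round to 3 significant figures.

0.580

The CYP2C9 pathway (19% of clearance) falls to 0.18× activity: 0.19 × 0.18 = 0.0342.
The CYP3A4 pathway (24% of clearance) rises to 4.2× activity: 0.24 × 4.2 = 1.008.
The CYP2E1 pathway (28% of clearance) rises to 1.4× activity: 0.28 × 1.4 = 0.392.
Non-CYP routes (29%) are unchanged.
Relative clearance = 0.0342 + 1.008 + 0.392 + 0.29 = 1.7242.
AUC ∝ 1/CL: fold-change = 1 / 1.7242 = 0.580.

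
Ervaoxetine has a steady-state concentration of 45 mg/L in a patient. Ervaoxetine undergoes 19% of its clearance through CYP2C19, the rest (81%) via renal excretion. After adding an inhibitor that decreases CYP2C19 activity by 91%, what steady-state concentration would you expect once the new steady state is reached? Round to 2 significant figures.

The CYP2C19 pathway (19% of clearance) is reduced to 0.09× activity: 0.19 × 0.09 = 0.0171.
The remaining 81% of clearance is unaffected.
Relative clearance = 0.0171 + 0.81 = 0.8271.
Steady-state concentration ∝ 1/CL, so new value = 45 / 0.8271 = 54 mg/L.

54 mg/L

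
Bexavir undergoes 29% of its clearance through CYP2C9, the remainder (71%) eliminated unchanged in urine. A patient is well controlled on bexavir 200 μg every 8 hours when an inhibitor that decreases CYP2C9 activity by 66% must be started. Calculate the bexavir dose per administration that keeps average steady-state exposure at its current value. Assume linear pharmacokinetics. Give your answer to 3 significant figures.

CYP2C9: 0.29 × 0.34 = 0.0986
Other: 0.71 (unchanged)
New clearance relative to baseline: 0.0986 + 0.71 = 0.8086.
Css,avg = (dose rate)/CL, so holding Css fixed requires dose ∝ CL: 200 × 0.8086 = 162 μg.

162 μg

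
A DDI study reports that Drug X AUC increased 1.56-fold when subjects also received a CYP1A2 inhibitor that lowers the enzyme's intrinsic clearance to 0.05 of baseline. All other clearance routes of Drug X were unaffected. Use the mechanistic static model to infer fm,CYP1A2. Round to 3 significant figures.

0.378

Let x = fm,CYP1A2. Because AUC ∝ 1/CL, relative clearance fell to 1/1.56 = 0.641.
Setting x·0.05 + (1 − x) = 0.641 and solving: x = (0.641 − 1)/(0.05 − 1) = 0.378.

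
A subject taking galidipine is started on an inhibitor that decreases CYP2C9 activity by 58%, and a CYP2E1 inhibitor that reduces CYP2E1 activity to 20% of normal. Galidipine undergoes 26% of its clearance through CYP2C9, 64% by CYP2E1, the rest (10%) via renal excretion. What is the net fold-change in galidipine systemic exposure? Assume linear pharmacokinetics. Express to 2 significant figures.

The CYP2C9 pathway (26% of clearance) falls to 0.42× activity: 0.26 × 0.42 = 0.1092.
The CYP2E1 pathway (64% of clearance) falls to 0.2× activity: 0.64 × 0.2 = 0.128.
Non-CYP routes (10%) are unchanged.
New clearance relative to baseline: 0.1092 + 0.128 + 0.1 = 0.3372.
Net systemic exposure ratio = 1 / 0.3372 = 3.0.

3.0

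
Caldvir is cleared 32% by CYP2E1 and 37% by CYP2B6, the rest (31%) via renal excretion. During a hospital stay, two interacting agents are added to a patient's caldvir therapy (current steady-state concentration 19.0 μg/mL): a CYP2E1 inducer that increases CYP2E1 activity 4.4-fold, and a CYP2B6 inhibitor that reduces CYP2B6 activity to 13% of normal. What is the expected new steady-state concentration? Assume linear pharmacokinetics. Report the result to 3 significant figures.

The CYP2E1 pathway (32% of clearance) rises to 4.4× activity: 0.32 × 4.4 = 1.408.
The CYP2B6 pathway (37% of clearance) falls to 0.13× activity: 0.37 × 0.13 = 0.0481.
Non-CYP routes (31%) are unchanged.
CL_new/CL_old = 1.408 + 0.0481 + 0.31 = 1.7661.
Steady-state concentration ∝ 1/CL: new value = 19.0 / 1.7661 = 10.8 μg/mL.

10.8 μg/mL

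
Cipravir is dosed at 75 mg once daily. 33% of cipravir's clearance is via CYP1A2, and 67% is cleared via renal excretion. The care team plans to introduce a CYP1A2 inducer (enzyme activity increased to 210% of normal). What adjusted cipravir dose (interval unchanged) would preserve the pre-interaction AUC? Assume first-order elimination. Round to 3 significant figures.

102 mg

The CYP1A2 pathway (33% of clearance) is boosted to 2.1× activity: 0.33 × 2.1 = 0.693.
The remaining 67% of clearance is unaffected.
New clearance relative to baseline: 0.693 + 0.67 = 1.363.
Exposure is unchanged when dose changes in proportion to clearance. New dose = 75 mg × 1.363 = 102 mg.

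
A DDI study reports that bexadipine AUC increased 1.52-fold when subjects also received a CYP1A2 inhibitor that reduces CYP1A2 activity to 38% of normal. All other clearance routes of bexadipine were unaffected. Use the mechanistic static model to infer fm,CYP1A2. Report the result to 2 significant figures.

CL'/CL = 1 / 1.52 = 0.6579
0.38·fm + (1 − fm) = 0.6579
fm = (0.6579 − 1) / (0.38 − 1) = 0.55

0.55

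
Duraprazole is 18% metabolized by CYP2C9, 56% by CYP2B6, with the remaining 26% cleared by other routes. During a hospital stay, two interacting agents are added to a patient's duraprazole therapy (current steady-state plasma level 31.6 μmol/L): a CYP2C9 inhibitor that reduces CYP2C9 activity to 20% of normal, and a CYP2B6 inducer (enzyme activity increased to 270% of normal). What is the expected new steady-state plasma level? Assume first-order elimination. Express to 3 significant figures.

17.5 μmol/L

The CYP2C9 pathway (18% of clearance) falls to 0.2× activity: 0.18 × 0.2 = 0.036.
The CYP2B6 pathway (56% of clearance) increases to 2.7× activity: 0.56 × 2.7 = 1.512.
The remaining 26% of clearance is unaffected.
CL_new/CL_old = 0.036 + 1.512 + 0.26 = 1.808.
Dividing the baseline by the relative clearance: 31.6 / 1.808 = 17.5 μmol/L.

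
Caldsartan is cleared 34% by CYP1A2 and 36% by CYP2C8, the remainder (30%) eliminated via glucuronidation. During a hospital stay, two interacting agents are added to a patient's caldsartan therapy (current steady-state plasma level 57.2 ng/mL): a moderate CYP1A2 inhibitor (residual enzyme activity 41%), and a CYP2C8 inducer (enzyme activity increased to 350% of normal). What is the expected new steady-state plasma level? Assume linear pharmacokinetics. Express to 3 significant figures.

33.7 ng/mL

The CYP1A2 pathway (34% of clearance) falls to 0.41× activity: 0.34 × 0.41 = 0.1394.
The CYP2C8 pathway (36% of clearance) is boosted to 3.5× activity: 0.36 × 3.5 = 1.26.
The remaining 30% of clearance is unaffected.
Relative clearance = 0.1394 + 1.26 + 0.3 = 1.6994.
New steady-state plasma level = 57.2 / 1.6994 = 33.7 ng/mL (concentration scales inversely with clearance).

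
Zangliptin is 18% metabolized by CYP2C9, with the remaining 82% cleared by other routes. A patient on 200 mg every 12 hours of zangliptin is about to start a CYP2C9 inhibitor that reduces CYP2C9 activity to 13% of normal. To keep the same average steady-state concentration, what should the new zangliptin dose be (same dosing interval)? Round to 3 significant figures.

169 mg

The CYP2C9 pathway (18% of clearance) drops to 0.13× activity: 0.18 × 0.13 = 0.0234.
Non-CYP routes (82%) are unchanged.
Relative clearance = 0.0234 + 0.82 = 0.8434.
To maintain the same steady-state level, dose must scale with clearance: new dose = 200 × 0.8434 = 169 mg.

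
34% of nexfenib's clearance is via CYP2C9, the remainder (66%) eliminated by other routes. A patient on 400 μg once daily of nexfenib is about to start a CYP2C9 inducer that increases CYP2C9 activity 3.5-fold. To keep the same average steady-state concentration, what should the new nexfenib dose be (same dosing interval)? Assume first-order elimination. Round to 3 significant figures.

740 μg

CYP2C9: 0.34 × 3.5 = 1.19
Other: 0.66 (unchanged)
CL_new/CL_old = 1.19 + 0.66 = 1.85.
Css,avg = (dose rate)/CL, so holding Css fixed requires dose ∝ CL: 400 × 1.85 = 740 μg.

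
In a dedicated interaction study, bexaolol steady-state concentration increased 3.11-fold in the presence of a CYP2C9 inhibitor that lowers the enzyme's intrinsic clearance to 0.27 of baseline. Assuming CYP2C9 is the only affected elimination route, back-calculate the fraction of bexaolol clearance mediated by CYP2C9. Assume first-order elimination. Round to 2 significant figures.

0.93

CL'/CL = 1 / 3.11 = 0.3215
0.27·fm + (1 − fm) = 0.3215
fm = (0.3215 − 1) / (0.27 − 1) = 0.93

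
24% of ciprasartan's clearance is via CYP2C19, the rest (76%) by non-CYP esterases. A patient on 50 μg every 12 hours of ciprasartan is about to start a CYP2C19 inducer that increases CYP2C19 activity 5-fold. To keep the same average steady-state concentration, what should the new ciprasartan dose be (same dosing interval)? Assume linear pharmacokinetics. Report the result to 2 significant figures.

98 μg

The CYP2C19 pathway (24% of clearance) rises to 5× activity: 0.24 × 5 = 1.2.
The remaining 76% of clearance is unaffected.
Relative clearance = 1.2 + 0.76 = 1.96.
To maintain the same steady-state level, dose must scale with clearance: new dose = 50 × 1.96 = 98 μg.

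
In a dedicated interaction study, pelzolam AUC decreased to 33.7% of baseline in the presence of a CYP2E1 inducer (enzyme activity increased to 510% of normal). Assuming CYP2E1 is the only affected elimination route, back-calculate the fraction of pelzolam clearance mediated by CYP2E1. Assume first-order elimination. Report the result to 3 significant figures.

0.480

Let x = fm,CYP2E1. Because AUC ∝ 1/CL, relative clearance rose to 1/0.337 = 2.967.
Only the CYP2E1 route changed, so 2.967 = x·5.1 + (1 − x), giving x = 0.480.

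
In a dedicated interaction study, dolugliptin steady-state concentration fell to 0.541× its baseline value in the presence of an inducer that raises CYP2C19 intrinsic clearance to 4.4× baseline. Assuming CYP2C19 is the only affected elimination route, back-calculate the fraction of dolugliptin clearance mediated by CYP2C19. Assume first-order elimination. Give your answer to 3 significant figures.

Let x = fm,CYP2C19. Because steady-state concentration ∝ 1/CL, relative clearance rose to 1/0.541 = 1.848.
Setting x·4.4 + (1 − x) = 1.848 and solving: x = (1.848 − 1)/(4.4 − 1) = 0.250.

0.250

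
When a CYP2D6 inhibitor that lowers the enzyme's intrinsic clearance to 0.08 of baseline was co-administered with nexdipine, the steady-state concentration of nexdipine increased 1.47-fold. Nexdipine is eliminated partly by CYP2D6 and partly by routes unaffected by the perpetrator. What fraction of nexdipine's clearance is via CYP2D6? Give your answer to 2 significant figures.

Let fm be the CYP2D6 fraction. New clearance relative to baseline = fm × 0.08 + (1 − fm).
Steady-state concentration ratio = 1 / (new CL fraction), so new CL fraction = 1 / 1.47 = 0.6803.
fm × 0.08 + 1 − fm = 0.6803  ⇒  fm × (0.08 − 1) = −0.3197  ⇒  fm = 0.35.

0.35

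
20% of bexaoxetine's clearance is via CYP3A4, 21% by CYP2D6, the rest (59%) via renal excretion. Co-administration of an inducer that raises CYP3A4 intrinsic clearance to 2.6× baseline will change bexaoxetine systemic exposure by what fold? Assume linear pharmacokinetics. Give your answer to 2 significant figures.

CYP3A4: 0.2 × 2.6 = 0.52
CYP2D6: 0.21 (unchanged)
Other: 0.59 (unchanged)
New clearance relative to baseline: 0.52 + 0.21 + 0.59 = 1.32.
Systemic exposure is inversely proportional to clearance, so the fold-change is 1 / 1.32 = 0.76.

0.76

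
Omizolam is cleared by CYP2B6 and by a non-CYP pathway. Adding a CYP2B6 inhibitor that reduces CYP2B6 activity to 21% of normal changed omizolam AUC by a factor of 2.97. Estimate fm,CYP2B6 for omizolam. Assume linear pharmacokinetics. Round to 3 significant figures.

0.840

Let fm be the CYP2B6 fraction. New clearance relative to baseline = fm × 0.21 + (1 − fm).
AUC ratio = 1 / (new CL fraction), so new CL fraction = 1 / 2.97 = 0.3367.
fm × 0.21 + 1 − fm = 0.3367  ⇒  fm × (0.21 − 1) = −0.6633  ⇒  fm = 0.840.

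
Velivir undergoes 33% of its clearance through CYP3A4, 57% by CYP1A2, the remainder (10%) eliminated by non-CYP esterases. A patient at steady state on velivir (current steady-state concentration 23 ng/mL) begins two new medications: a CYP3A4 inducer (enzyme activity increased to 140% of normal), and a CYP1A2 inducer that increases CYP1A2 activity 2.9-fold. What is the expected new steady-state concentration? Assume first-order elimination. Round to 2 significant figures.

The CYP3A4 pathway (33% of clearance) increases to 1.4× activity: 0.33 × 1.4 = 0.462.
The CYP1A2 pathway (57% of clearance) rises to 2.9× activity: 0.57 × 2.9 = 1.653.
The remaining 10% of clearance is unaffected.
New clearance relative to baseline: 0.462 + 1.653 + 0.1 = 2.215.
Steady-state concentration ∝ 1/CL: new value = 23 / 2.215 = 10 ng/mL.

10 ng/mL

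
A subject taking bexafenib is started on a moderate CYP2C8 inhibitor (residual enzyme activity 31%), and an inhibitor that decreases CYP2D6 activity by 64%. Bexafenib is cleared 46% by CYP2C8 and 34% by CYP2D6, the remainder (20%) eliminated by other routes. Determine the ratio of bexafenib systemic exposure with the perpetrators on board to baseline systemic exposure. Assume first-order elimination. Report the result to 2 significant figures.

2.2

The CYP2C8 pathway (46% of clearance) falls to 0.31× activity: 0.46 × 0.31 = 0.1426.
The CYP2D6 pathway (34% of clearance) falls to 0.36× activity: 0.34 × 0.36 = 0.1224.
The remaining 20% of clearance is unaffected.
Relative clearance = 0.1426 + 0.1224 + 0.2 = 0.465.
Because systemic exposure varies inversely with clearance, the combined effect is 1 / 0.465 = 2.2.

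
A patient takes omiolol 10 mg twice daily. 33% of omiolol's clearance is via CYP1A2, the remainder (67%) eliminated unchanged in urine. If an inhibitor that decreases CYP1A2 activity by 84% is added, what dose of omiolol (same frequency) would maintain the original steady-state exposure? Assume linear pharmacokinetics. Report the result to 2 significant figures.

7.2 mg

The CYP1A2 pathway (33% of clearance) falls to 0.16× activity: 0.33 × 0.16 = 0.0528.
The remaining 67% of clearance is unaffected.
Relative clearance = 0.0528 + 0.67 = 0.7228.
Css,avg = (dose rate)/CL, so holding Css fixed requires dose ∝ CL: 10 × 0.7228 = 7.2 mg.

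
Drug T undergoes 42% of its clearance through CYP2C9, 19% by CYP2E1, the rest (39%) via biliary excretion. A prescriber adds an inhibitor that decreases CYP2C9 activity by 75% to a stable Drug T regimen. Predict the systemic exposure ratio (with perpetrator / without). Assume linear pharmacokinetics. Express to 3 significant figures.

CYP2C9: 0.42 × 0.25 = 0.105
CYP2E1: 0.19 (unchanged)
Other: 0.39 (unchanged)
CL_new/CL_old = 0.105 + 0.19 + 0.39 = 0.685.
Since systemic exposure ∝ 1/CL, the ratio is 1 / 0.685 = 1.46.

1.46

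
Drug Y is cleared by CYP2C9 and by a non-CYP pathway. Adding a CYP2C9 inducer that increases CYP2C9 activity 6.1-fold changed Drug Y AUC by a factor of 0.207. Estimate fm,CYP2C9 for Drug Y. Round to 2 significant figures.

0.75

Call the CYP2C9 fraction fm. After the interaction, CL_new/CL_old = fm × 6.1 + (1 − fm).
AUC ratio = 1 / (new CL fraction), so new CL fraction = 1 / 0.207 = 4.831.
fm × 6.1 + 1 − fm = 4.831  ⇒  fm × (6.1 − 1) = 3.831  ⇒  fm = 0.75.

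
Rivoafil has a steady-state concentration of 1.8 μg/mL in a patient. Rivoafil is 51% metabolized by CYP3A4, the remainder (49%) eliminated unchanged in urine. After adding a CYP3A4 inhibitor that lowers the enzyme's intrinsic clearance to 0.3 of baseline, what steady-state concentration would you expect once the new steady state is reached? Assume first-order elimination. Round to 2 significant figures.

2.8 μg/mL

The CYP3A4 pathway (51% of clearance) drops to 0.3× activity: 0.51 × 0.3 = 0.153.
The remaining 49% of clearance is unaffected.
CL_new/CL_old = 0.153 + 0.49 = 0.643.
New steady-state concentration = baseline ÷ relative clearance = 1.8 / 0.643 = 2.8 μg/mL.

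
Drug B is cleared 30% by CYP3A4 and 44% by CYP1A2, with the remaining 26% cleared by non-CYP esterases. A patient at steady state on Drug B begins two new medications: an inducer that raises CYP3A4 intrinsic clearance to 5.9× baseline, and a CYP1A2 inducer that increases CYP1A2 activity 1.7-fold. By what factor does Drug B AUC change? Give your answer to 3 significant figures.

0.360

The CYP3A4 pathway (30% of clearance) rises to 5.9× activity: 0.3 × 5.9 = 1.77.
The CYP1A2 pathway (44% of clearance) increases to 1.7× activity: 0.44 × 1.7 = 0.748.
Non-CYP routes (26%) are unchanged.
New clearance relative to baseline: 1.77 + 0.748 + 0.26 = 2.778.
Net AUC ratio = 1 / 2.778 = 0.360.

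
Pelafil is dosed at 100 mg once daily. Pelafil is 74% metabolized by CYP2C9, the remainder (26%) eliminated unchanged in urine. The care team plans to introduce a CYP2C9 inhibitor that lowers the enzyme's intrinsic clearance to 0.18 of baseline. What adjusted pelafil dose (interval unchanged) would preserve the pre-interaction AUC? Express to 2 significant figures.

The CYP2C9 pathway (74% of clearance) drops to 0.18× activity: 0.74 × 0.18 = 0.1332.
Non-CYP routes (26%) are unchanged.
Relative clearance = 0.1332 + 0.26 = 0.3932.
To maintain the same steady-state level, dose must scale with clearance: new dose = 100 × 0.3932 = 39 mg.

39 mg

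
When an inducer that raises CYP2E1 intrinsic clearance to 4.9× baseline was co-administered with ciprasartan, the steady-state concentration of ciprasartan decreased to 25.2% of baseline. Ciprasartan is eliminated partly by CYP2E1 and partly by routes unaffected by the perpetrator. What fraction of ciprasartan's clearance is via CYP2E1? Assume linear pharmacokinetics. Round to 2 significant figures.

Let fm be the CYP2E1 fraction. New clearance relative to baseline = fm × 4.9 + (1 − fm).
Steady-state concentration ratio = 1 / (new CL fraction), so new CL fraction = 1 / 0.252 = 3.968.
fm × 4.9 + 1 − fm = 3.968  ⇒  fm × (4.9 − 1) = 2.968  ⇒  fm = 0.76.

0.76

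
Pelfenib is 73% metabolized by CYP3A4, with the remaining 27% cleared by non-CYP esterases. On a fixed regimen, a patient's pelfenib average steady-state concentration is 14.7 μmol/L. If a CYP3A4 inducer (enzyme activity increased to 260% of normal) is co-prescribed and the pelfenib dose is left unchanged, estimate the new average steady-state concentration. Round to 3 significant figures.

6.78 μmol/L

The CYP3A4 pathway (73% of clearance) rises to 2.6× activity: 0.73 × 2.6 = 1.898.
The remaining 27% of clearance is unaffected.
Relative clearance = 1.898 + 0.27 = 2.168.
Average steady-state concentration ∝ 1/CL, so new value = 14.7 / 2.168 = 6.78 μmol/L.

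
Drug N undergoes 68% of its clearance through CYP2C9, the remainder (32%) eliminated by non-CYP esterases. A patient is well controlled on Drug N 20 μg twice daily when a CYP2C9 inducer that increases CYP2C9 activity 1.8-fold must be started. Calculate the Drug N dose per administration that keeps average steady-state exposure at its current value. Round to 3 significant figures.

The CYP2C9 pathway (68% of clearance) rises to 1.8× activity: 0.68 × 1.8 = 1.224.
The remaining 32% of clearance is unaffected.
CL_new/CL_old = 1.224 + 0.32 = 1.544.
Css,avg = (dose rate)/CL, so holding Css fixed requires dose ∝ CL: 20 × 1.544 = 30.9 μg.

30.9 μg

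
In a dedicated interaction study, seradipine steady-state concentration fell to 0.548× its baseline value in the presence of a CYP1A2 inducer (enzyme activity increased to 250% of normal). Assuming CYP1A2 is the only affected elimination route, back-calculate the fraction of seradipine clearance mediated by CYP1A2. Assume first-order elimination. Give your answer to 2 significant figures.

Let x = fm,CYP1A2. Because steady-state concentration ∝ 1/CL, relative clearance rose to 1/0.548 = 1.825.
Setting x·2.5 + (1 − x) = 1.825 and solving: x = (1.825 − 1)/(2.5 − 1) = 0.55.

0.55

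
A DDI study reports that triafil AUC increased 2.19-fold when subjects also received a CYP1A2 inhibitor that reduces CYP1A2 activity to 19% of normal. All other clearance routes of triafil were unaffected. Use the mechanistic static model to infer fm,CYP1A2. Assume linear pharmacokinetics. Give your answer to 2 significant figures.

0.67

Let x = fm,CYP1A2. Because AUC ∝ 1/CL, relative clearance fell to 1/2.19 = 0.4566.
Setting x·0.19 + (1 − x) = 0.4566 and solving: x = (0.4566 − 1)/(0.19 − 1) = 0.67.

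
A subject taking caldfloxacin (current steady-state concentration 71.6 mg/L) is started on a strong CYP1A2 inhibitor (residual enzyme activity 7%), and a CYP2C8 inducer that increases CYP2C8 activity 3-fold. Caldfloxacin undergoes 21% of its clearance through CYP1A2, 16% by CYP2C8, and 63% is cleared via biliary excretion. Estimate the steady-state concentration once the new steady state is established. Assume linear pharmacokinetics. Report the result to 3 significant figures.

The CYP1A2 pathway (21% of clearance) is reduced to 0.07× activity: 0.21 × 0.07 = 0.0147.
The CYP2C8 pathway (16% of clearance) rises to 3× activity: 0.16 × 3 = 0.48.
The remaining 63% of clearance is unaffected.
CL_new/CL_old = 0.0147 + 0.48 + 0.63 = 1.1247.
New steady-state concentration = 71.6 / 1.1247 = 63.7 mg/L (concentration scales inversely with clearance).

63.7 mg/L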